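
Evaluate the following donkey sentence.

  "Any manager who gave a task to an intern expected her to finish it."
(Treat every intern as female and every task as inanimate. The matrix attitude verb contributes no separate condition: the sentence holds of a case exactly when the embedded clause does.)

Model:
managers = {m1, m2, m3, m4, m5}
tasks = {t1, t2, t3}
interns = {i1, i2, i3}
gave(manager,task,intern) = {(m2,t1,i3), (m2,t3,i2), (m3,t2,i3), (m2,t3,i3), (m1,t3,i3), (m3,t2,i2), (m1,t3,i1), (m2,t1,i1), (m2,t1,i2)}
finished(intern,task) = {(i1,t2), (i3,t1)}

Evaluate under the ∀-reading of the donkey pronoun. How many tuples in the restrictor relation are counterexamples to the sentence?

"her" takes "an intern" as antecedent and "it" takes "a task"; both are donkey pronouns co-varying with the restrictor.
Strong reading: for every (m,t,i) with gave(m,t,i), finished(i,t).
Restrictor triples: (m1,t3,i1)→finished(i1,t3) ✗  (m1,t3,i3)→finished(i3,t3) ✗  (m2,t1,i1)→finished(i1,t1) ✗  (m2,t1,i2)→finished(i2,t1) ✗  (m2,t1,i3)→finished(i3,t1) ✓  (m2,t3,i2)→finished(i2,t3) ✗  (m2,t3,i3)→finished(i3,t3) ✗  (m3,t2,i2)→finished(i2,t2) ✗  (m3,t2,i3)→finished(i3,t2) ✗
Counterexamples (restrictor triples failing the scope): 8.

8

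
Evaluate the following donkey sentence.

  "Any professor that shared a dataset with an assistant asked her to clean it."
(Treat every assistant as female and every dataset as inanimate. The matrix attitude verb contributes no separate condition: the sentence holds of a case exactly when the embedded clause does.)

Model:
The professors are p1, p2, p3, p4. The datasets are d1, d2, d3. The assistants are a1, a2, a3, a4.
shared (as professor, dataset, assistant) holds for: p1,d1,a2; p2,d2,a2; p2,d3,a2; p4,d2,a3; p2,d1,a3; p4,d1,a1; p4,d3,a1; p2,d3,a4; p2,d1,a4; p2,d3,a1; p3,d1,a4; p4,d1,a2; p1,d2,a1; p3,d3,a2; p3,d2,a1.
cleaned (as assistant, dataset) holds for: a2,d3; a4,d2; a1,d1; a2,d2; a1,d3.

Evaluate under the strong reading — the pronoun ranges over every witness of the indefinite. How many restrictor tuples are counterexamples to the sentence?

9

"her" takes "an assistant" as antecedent and "it" takes "a dataset"; both are donkey pronouns co-varying with the restrictor.
Strong reading: for every (p,d,a) with shared(p,d,a), cleaned(a,d).
Restrictor triples: (p1,d1,a2)→cleaned(a2,d1) ✗  (p1,d2,a1)→cleaned(a1,d2) ✗  (p2,d1,a3)→cleaned(a3,d1) ✗  (p2,d1,a4)→cleaned(a4,d1) ✗  (p2,d2,a2)→cleaned(a2,d2) ✓  (p2,d3,a1)→cleaned(a1,d3) ✓  (p2,d3,a2)→cleaned(a2,d3) ✓  (p2,d3,a4)→cleaned(a4,d3) ✗  (p3,d1,a4)→cleaned(a4,d1) ✗  (p3,d2,a1)→cleaned(a1,d2) ✗  (p3,d3,a2)→cleaned(a2,d3) ✓  (p4,d1,a1)→cleaned(a1,d1) ✓  (p4,d1,a2)→cleaned(a2,d1) ✗  (p4,d2,a3)→cleaned(a3,d2) ✗  (p4,d3,a1)→cleaned(a1,d3) ✓
Counterexamples (restrictor triples failing the scope): 9.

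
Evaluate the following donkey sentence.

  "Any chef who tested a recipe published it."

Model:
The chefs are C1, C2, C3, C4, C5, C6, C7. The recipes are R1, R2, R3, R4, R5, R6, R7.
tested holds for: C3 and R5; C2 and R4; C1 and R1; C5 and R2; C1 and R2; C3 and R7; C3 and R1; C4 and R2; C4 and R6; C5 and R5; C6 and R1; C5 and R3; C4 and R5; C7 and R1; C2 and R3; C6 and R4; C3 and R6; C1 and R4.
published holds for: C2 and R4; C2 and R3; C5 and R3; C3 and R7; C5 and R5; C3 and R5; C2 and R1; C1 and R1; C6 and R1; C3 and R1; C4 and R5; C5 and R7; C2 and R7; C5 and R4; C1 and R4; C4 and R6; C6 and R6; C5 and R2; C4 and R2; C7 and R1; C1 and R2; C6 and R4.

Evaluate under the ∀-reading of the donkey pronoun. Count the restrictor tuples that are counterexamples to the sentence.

"it" takes "a recipe" as antecedent — a donkey pronoun bound across the clause boundary.
Strong reading: for every (c,r) with tested(c,r), published(c,r).
Restrictor pairs: (C1,R1) ✓  (C1,R2) ✓  (C1,R4) ✓  (C2,R3) ✓  (C2,R4) ✓  (C3,R1) ✓  (C3,R5) ✓  (C3,R6) ✗  (C3,R7) ✓  (C4,R2) ✓  (C4,R5) ✓  (C4,R6) ✓  (C5,R2) ✓  (C5,R3) ✓  (C5,R5) ✓  (C6,R1) ✓  (C6,R4) ✓  (C7,R1) ✓
Counterexamples (restrictor pairs failing the scope): 1.

1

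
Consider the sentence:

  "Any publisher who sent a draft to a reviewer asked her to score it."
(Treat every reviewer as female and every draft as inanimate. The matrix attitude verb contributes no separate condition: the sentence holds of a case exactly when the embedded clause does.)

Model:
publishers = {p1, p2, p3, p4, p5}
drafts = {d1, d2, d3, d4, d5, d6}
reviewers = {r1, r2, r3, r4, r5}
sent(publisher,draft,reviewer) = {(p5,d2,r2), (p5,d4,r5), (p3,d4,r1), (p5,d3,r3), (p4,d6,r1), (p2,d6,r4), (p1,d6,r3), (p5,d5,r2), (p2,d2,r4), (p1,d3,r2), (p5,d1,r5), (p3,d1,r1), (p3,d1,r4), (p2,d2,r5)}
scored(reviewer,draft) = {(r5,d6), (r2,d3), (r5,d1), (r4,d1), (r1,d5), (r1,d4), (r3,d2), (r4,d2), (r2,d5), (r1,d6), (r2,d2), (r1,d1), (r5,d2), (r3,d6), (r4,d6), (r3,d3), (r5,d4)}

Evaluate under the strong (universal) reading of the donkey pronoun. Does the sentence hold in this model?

"her" takes "a reviewer" as antecedent and "it" takes "a draft"; both are donkey pronouns co-varying with the restrictor.
Strong reading: for every (p,d,r) with sent(p,d,r), scored(r,d).
Restrictor triples: (p1,d3,r2)→scored(r2,d3) ✓  (p1,d6,r3)→scored(r3,d6) ✓  (p2,d2,r4)→scored(r4,d2) ✓  (p2,d2,r5)→scored(r5,d2) ✓  (p2,d6,r4)→scored(r4,d6) ✓  (p3,d1,r1)→scored(r1,d1) ✓  (p3,d1,r4)→scored(r4,d1) ✓  (p3,d4,r1)→scored(r1,d4) ✓  (p4,d6,r1)→scored(r1,d6) ✓  (p5,d1,r5)→scored(r5,d1) ✓  (p5,d2,r2)→scored(r2,d2) ✓  (p5,d3,r3)→scored(r3,d3) ✓  (p5,d4,r5)→scored(r5,d4) ✓  (p5,d5,r2)→scored(r2,d5) ✓
Every restrictor triple satisfies the scope.

True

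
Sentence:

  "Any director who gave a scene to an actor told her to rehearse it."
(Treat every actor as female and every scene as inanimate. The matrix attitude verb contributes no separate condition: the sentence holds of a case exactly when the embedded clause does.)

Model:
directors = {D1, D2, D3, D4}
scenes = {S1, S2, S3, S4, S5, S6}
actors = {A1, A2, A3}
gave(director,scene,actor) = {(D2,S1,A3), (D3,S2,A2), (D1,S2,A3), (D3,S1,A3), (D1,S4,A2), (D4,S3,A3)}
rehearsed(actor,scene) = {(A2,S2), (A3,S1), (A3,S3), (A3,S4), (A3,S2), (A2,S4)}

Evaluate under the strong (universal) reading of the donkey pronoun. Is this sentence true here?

"her" takes "an actor" as antecedent and "it" takes "a scene"; both are donkey pronouns co-varying with the restrictor.
Strong reading: for every (d,s,a) with gave(d,s,a), rehearsed(a,s).
Restrictor triples: (D1,S2,A3)→rehearsed(A3,S2) ✓  (D1,S4,A2)→rehearsed(A2,S4) ✓  (D2,S1,A3)→rehearsed(A3,S1) ✓  (D3,S1,A3)→rehearsed(A3,S1) ✓  (D3,S2,A2)→rehearsed(A2,S2) ✓  (D4,S3,A3)→rehearsed(A3,S3) ✓
Every restrictor triple satisfies the scope.

True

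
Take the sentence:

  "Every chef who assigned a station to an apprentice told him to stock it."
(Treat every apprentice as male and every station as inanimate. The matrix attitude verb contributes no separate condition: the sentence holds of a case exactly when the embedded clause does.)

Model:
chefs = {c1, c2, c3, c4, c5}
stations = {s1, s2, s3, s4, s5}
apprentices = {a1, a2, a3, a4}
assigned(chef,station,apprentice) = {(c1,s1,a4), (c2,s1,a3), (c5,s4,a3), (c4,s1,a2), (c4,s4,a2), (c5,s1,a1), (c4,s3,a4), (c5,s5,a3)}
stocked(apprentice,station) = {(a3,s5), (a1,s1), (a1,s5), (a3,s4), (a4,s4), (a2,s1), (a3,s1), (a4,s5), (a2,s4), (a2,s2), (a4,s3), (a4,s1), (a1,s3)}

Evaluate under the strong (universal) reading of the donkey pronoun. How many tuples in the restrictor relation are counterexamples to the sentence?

0

"him" takes "an apprentice" as antecedent and "it" takes "a station"; both are donkey pronouns co-varying with the restrictor.
Strong reading: for every (c,s,a) with assigned(c,s,a), stocked(a,s).
Restrictor triples: (c1,s1,a4)→stocked(a4,s1) ✓  (c2,s1,a3)→stocked(a3,s1) ✓  (c4,s1,a2)→stocked(a2,s1) ✓  (c4,s3,a4)→stocked(a4,s3) ✓  (c4,s4,a2)→stocked(a2,s4) ✓  (c5,s1,a1)→stocked(a1,s1) ✓  (c5,s4,a3)→stocked(a3,s4) ✓  (c5,s5,a3)→stocked(a3,s5) ✓
Counterexamples (restrictor triples failing the scope): 0.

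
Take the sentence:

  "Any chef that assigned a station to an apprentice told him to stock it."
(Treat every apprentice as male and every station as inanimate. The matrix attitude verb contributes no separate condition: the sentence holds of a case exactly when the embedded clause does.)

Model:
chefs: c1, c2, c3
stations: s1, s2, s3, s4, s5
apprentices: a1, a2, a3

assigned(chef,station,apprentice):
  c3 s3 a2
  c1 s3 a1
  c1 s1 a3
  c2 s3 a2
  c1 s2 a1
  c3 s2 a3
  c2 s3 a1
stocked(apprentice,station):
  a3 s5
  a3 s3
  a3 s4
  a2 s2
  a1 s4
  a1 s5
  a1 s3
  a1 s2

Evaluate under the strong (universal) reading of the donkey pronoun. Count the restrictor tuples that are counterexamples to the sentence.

"him" takes "an apprentice" as antecedent and "it" takes "a station"; both are donkey pronouns co-varying with the restrictor.
Strong reading: for every (c,s,a) with assigned(c,s,a), stocked(a,s).
Restrictor triples: (c1,s1,a3)→stocked(a3,s1) ✗  (c1,s2,a1)→stocked(a1,s2) ✓  (c1,s3,a1)→stocked(a1,s3) ✓  (c2,s3,a1)→stocked(a1,s3) ✓  (c2,s3,a2)→stocked(a2,s3) ✗  (c3,s2,a3)→stocked(a3,s2) ✗  (c3,s3,a2)→stocked(a2,s3) ✗
Counterexamples (restrictor triples failing the scope): 4.

4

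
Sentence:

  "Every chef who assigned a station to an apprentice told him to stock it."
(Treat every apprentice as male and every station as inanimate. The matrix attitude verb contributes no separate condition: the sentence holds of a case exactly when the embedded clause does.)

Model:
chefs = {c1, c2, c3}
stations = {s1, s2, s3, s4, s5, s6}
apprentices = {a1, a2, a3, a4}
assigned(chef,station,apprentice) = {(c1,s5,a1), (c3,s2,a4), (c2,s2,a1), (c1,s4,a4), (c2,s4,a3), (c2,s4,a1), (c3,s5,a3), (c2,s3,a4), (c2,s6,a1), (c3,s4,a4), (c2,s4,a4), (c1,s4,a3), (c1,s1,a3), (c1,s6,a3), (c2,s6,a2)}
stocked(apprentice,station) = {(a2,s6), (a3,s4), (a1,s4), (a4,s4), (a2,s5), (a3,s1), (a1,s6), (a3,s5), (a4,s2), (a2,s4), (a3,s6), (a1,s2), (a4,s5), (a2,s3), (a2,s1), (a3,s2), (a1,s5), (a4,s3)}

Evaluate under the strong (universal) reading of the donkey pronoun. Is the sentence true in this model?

True

"him" takes "an apprentice" as antecedent and "it" takes "a station"; both are donkey pronouns co-varying with the restrictor.
Strong reading: for every (c,s,a) with assigned(c,s,a), stocked(a,s).
Restrictor triples: (c1,s1,a3)→stocked(a3,s1) ✓  (c1,s4,a3)→stocked(a3,s4) ✓  (c1,s4,a4)→stocked(a4,s4) ✓  (c1,s5,a1)→stocked(a1,s5) ✓  (c1,s6,a3)→stocked(a3,s6) ✓  (c2,s2,a1)→stocked(a1,s2) ✓  (c2,s3,a4)→stocked(a4,s3) ✓  (c2,s4,a1)→stocked(a1,s4) ✓  (c2,s4,a3)→stocked(a3,s4) ✓  (c2,s4,a4)→stocked(a4,s4) ✓  (c2,s6,a1)→stocked(a1,s6) ✓  (c2,s6,a2)→stocked(a2,s6) ✓  (c3,s2,a4)→stocked(a4,s2) ✓  (c3,s4,a4)→stocked(a4,s4) ✓  (c3,s5,a3)→stocked(a3,s5) ✓
Every restrictor triple satisfies the scope.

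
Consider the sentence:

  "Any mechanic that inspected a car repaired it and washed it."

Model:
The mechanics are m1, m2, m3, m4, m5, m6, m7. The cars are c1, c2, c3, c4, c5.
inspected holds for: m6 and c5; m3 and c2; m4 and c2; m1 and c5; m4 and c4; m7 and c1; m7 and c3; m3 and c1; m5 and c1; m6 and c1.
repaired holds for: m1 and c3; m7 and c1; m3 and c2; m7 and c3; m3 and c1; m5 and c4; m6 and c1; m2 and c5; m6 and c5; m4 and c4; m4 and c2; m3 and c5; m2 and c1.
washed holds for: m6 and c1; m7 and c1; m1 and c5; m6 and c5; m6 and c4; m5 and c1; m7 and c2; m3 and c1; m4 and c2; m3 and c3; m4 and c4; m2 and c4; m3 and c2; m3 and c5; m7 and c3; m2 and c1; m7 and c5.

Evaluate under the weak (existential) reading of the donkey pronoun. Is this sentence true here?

"it" takes "a car" as antecedent — a donkey pronoun bound across the clause boundary.
Weak reading: every mechanic m with some inspected-car has at least one inspected-car c such that repaired(m,c) ∧ washed(m,c).
Per mechanic: m1:✗  m3:✓  m4:✓  m5:✗  m6:✓  m7:✓
m1 has no witness among its inspected-cars.

False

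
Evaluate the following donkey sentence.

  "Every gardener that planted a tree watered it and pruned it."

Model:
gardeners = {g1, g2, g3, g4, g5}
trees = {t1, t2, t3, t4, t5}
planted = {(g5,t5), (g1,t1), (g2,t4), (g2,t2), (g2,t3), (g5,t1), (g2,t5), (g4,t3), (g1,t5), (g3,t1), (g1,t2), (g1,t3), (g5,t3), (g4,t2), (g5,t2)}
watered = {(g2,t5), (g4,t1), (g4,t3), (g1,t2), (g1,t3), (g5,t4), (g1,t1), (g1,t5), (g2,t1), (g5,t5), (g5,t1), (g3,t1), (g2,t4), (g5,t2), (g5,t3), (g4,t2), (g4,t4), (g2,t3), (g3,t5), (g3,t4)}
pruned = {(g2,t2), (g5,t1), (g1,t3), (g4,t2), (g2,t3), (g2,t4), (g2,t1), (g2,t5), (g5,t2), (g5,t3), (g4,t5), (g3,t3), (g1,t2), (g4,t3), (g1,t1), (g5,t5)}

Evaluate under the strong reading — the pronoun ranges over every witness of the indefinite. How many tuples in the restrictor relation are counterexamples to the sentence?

3

"it" takes "a tree" as antecedent — a donkey pronoun bound across the clause boundary.
Strong reading: for every (g,t) with planted(g,t), watered(g,t) ∧ pruned(g,t).
Restrictor pairs: (g1,t1) ✓  (g1,t2) ✓  (g1,t3) ✓  (g1,t5) ✗  (g2,t2) ✗  (g2,t3) ✓  (g2,t4) ✓  (g2,t5) ✓  (g3,t1) ✗  (g4,t2) ✓  (g4,t3) ✓  (g5,t1) ✓  (g5,t2) ✓  (g5,t3) ✓  (g5,t5) ✓
Counterexamples (restrictor pairs failing the scope): 3.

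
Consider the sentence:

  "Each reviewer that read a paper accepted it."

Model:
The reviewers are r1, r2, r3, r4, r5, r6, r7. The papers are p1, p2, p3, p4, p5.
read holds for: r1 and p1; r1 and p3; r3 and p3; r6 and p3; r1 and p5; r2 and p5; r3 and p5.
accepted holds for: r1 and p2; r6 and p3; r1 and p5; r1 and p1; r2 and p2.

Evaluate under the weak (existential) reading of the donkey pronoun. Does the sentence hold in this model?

"it" takes "a paper" as antecedent — a donkey pronoun bound across the clause boundary.
Weak reading: every reviewer r with some read-paper has at least one read-paper p such that accepted(r,p).
Per reviewer: r1:✓  r2:✗  r3:✗  r6:✓
r2 has no witness among its read-papers.

False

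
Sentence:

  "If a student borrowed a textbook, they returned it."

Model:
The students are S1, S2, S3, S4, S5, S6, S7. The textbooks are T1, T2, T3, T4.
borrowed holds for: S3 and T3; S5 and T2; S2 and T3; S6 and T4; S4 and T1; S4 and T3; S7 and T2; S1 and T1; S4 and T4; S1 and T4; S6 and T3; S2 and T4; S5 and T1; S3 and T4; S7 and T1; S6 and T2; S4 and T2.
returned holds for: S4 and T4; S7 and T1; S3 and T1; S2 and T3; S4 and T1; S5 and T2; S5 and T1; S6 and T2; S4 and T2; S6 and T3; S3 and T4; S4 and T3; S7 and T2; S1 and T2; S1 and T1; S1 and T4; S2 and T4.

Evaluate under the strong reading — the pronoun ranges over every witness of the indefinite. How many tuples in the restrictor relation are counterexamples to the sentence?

"it" takes "a textbook" as antecedent — a donkey pronoun bound across the clause boundary.
Strong reading: for every (s,t) with borrowed(s,t), returned(s,t).
Restrictor pairs: (S1,T1) ✓  (S1,T4) ✓  (S2,T3) ✓  (S2,T4) ✓  (S3,T3) ✗  (S3,T4) ✓  (S4,T1) ✓  (S4,T2) ✓  (S4,T3) ✓  (S4,T4) ✓  (S5,T1) ✓  (S5,T2) ✓  (S6,T2) ✓  (S6,T3) ✓  (S6,T4) ✗  (S7,T1) ✓  (S7,T2) ✓
Counterexamples (restrictor pairs failing the scope): 2.

2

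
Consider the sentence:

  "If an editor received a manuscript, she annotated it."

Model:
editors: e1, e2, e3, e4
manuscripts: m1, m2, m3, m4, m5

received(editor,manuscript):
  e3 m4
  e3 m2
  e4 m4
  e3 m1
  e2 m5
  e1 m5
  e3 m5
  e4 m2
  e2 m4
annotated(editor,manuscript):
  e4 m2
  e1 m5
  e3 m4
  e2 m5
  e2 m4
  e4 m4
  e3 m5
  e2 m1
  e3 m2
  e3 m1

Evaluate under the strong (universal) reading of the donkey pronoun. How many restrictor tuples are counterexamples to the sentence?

"it" takes "a manuscript" as antecedent — a donkey pronoun bound across the clause boundary.
Strong reading: for every (e,m) with received(e,m), annotated(e,m).
Restrictor pairs: (e1,m5) ✓  (e2,m4) ✓  (e2,m5) ✓  (e3,m1) ✓  (e3,m2) ✓  (e3,m4) ✓  (e3,m5) ✓  (e4,m2) ✓  (e4,m4) ✓
Counterexamples (restrictor pairs failing the scope): 0.

0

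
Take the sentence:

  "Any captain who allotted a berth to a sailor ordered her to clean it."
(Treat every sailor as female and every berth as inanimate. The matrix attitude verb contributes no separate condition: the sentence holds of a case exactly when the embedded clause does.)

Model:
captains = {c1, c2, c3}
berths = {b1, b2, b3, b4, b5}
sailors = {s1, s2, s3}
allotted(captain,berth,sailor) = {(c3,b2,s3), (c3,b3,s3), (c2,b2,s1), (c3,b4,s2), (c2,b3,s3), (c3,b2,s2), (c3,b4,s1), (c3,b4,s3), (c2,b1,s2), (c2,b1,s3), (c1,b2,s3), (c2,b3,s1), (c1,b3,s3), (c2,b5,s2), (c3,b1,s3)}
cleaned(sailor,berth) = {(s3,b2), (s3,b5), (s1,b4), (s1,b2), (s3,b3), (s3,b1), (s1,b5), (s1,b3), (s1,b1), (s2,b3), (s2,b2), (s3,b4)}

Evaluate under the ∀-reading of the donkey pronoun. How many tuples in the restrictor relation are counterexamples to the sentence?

"her" takes "a sailor" as antecedent and "it" takes "a berth"; both are donkey pronouns co-varying with the restrictor.
Strong reading: for every (c,b,s) with allotted(c,b,s), cleaned(s,b).
Restrictor triples: (c1,b2,s3)→cleaned(s3,b2) ✓  (c1,b3,s3)→cleaned(s3,b3) ✓  (c2,b1,s2)→cleaned(s2,b1) ✗  (c2,b1,s3)→cleaned(s3,b1) ✓  (c2,b2,s1)→cleaned(s1,b2) ✓  (c2,b3,s1)→cleaned(s1,b3) ✓  (c2,b3,s3)→cleaned(s3,b3) ✓  (c2,b5,s2)→cleaned(s2,b5) ✗  (c3,b1,s3)→cleaned(s3,b1) ✓  (c3,b2,s2)→cleaned(s2,b2) ✓  (c3,b2,s3)→cleaned(s3,b2) ✓  (c3,b3,s3)→cleaned(s3,b3) ✓  (c3,b4,s1)→cleaned(s1,b4) ✓  (c3,b4,s2)→cleaned(s2,b4) ✗  (c3,b4,s3)→cleaned(s3,b4) ✓
Counterexamples (restrictor triples failing the scope): 3.

3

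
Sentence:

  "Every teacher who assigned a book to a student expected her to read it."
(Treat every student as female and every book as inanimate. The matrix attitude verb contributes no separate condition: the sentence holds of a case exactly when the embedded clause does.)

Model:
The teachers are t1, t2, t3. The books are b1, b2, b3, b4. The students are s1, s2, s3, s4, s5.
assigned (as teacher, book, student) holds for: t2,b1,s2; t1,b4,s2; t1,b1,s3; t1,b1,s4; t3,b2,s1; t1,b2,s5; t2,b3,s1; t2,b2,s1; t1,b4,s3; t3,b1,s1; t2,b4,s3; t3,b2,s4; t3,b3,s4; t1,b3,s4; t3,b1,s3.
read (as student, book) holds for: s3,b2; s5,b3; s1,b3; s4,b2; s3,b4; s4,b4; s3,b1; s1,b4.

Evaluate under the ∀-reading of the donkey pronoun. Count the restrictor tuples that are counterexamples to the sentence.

9

"her" takes "a student" as antecedent and "it" takes "a book"; both are donkey pronouns co-varying with the restrictor.
Strong reading: for every (t,b,s) with assigned(t,b,s), read(s,b).
Restrictor triples: (t1,b1,s3)→read(s3,b1) ✓  (t1,b1,s4)→read(s4,b1) ✗  (t1,b2,s5)→read(s5,b2) ✗  (t1,b3,s4)→read(s4,b3) ✗  (t1,b4,s2)→read(s2,b4) ✗  (t1,b4,s3)→read(s3,b4) ✓  (t2,b1,s2)→read(s2,b1) ✗  (t2,b2,s1)→read(s1,b2) ✗  (t2,b3,s1)→read(s1,b3) ✓  (t2,b4,s3)→read(s3,b4) ✓  (t3,b1,s1)→read(s1,b1) ✗  (t3,b1,s3)→read(s3,b1) ✓  (t3,b2,s1)→read(s1,b2) ✗  (t3,b2,s4)→read(s4,b2) ✓  (t3,b3,s4)→read(s4,b3) ✗
Counterexamples (restrictor triples failing the scope): 9.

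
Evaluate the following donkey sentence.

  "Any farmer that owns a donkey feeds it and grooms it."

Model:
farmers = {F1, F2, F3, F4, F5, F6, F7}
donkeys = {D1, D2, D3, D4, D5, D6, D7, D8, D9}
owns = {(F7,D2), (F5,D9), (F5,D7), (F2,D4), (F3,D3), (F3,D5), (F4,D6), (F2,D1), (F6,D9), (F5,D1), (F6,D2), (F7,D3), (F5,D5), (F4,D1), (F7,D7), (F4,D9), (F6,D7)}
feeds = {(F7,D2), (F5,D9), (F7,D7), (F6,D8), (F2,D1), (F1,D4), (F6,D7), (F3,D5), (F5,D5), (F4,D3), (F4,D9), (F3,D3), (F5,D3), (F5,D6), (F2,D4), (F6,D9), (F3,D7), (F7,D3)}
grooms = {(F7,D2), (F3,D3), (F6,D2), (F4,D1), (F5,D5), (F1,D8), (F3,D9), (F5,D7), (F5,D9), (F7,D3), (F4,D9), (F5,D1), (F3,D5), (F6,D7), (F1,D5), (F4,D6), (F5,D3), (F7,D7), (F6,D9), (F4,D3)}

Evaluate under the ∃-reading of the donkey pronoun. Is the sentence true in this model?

False

"it" takes "a donkey" as antecedent — a donkey pronoun bound across the clause boundary.
Weak reading: every farmer f with some owns-donkey has at least one owns-donkey d such that feeds(f,d) ∧ grooms(f,d).
Per farmer: F2:✗  F3:✓  F4:✓  F5:✓  F6:✓  F7:✓
F2 has no witness among its owns-donkeys.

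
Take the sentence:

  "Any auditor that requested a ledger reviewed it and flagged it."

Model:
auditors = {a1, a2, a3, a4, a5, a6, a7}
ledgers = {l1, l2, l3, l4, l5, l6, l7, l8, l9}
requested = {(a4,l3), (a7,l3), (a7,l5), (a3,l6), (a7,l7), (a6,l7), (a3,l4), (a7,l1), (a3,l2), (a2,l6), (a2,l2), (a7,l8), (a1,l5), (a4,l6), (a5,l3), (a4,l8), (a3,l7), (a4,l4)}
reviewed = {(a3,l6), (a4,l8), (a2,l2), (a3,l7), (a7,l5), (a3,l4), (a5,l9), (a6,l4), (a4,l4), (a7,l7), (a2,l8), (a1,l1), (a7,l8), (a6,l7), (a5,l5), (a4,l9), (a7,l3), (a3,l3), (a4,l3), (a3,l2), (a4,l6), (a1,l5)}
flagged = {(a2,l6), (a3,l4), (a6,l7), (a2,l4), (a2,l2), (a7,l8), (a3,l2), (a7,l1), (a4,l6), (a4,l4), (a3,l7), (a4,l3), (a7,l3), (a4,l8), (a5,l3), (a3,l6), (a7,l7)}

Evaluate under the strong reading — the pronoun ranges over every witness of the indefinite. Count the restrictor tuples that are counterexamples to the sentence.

5

"it" takes "a ledger" as antecedent — a donkey pronoun bound across the clause boundary.
Strong reading: for every (a,l) with requested(a,l), reviewed(a,l) ∧ flagged(a,l).
Restrictor pairs: (a1,l5) ✗  (a2,l2) ✓  (a2,l6) ✗  (a3,l2) ✓  (a3,l4) ✓  (a3,l6) ✓  (a3,l7) ✓  (a4,l3) ✓  (a4,l4) ✓  (a4,l6) ✓  (a4,l8) ✓  (a5,l3) ✗  (a6,l7) ✓  (a7,l1) ✗  (a7,l3) ✓  (a7,l5) ✗  (a7,l7) ✓  (a7,l8) ✓
Counterexamples (restrictor pairs failing the scope): 5.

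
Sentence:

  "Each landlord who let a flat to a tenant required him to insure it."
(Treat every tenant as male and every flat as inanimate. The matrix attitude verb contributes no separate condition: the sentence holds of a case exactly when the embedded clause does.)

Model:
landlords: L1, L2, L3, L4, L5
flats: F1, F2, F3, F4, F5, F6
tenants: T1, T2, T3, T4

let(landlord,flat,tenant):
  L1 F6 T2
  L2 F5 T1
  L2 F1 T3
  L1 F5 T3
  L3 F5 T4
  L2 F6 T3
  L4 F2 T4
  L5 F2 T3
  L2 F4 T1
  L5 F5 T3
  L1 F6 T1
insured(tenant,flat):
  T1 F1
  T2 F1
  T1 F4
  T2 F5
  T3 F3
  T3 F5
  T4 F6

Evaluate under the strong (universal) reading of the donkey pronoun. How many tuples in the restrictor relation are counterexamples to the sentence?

8

"him" takes "a tenant" as antecedent and "it" takes "a flat"; both are donkey pronouns co-varying with the restrictor.
Strong reading: for every (l,f,t) with let(l,f,t), insured(t,f).
Restrictor triples: (L1,F5,T3)→insured(T3,F5) ✓  (L1,F6,T1)→insured(T1,F6) ✗  (L1,F6,T2)→insured(T2,F6) ✗  (L2,F1,T3)→insured(T3,F1) ✗  (L2,F4,T1)→insured(T1,F4) ✓  (L2,F5,T1)→insured(T1,F5) ✗  (L2,F6,T3)→insured(T3,F6) ✗  (L3,F5,T4)→insured(T4,F5) ✗  (L4,F2,T4)→insured(T4,F2) ✗  (L5,F2,T3)→insured(T3,F2) ✗  (L5,F5,T3)→insured(T3,F5) ✓
Counterexamples (restrictor triples failing the scope): 8.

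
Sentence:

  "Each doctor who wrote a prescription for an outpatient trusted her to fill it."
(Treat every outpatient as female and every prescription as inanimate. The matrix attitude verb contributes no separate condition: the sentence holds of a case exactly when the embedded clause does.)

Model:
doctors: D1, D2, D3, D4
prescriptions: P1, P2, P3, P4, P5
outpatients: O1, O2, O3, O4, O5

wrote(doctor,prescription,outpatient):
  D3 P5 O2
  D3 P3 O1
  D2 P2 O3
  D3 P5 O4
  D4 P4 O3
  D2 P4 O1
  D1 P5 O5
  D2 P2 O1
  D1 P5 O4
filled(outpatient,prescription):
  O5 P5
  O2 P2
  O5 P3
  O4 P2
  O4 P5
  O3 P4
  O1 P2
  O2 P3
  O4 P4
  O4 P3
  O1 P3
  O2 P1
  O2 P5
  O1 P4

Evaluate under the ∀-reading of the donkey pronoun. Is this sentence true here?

False

"her" takes "an outpatient" as antecedent and "it" takes "a prescription"; both are donkey pronouns co-varying with the restrictor.
Strong reading: for every (d,p,o) with wrote(d,p,o), filled(o,p).
Restrictor triples: (D1,P5,O4)→filled(O4,P5) ✓  (D1,P5,O5)→filled(O5,P5) ✓  (D2,P2,O1)→filled(O1,P2) ✓  (D2,P2,O3)→filled(O3,P2) ✗  (D2,P4,O1)→filled(O1,P4) ✓  (D3,P3,O1)→filled(O1,P3) ✓  (D3,P5,O2)→filled(O2,P5) ✓  (D3,P5,O4)→filled(O4,P5) ✓  (D4,P4,O3)→filled(O3,P4) ✓
Counterexample: (D2,P2,O3) — filled(O3,P2) does not hold.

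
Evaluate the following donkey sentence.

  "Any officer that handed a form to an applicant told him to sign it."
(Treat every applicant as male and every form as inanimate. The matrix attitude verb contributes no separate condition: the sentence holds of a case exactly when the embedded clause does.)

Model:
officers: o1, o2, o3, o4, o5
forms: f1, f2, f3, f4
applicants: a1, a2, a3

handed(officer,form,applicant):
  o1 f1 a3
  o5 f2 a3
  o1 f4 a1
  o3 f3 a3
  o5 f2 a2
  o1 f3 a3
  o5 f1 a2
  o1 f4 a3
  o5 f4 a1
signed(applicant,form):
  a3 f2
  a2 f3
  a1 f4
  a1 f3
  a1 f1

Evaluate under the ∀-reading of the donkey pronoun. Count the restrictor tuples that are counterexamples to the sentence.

6

"him" takes "an applicant" as antecedent and "it" takes "a form"; both are donkey pronouns co-varying with the restrictor.
Strong reading: for every (o,f,a) with handed(o,f,a), signed(a,f).
Restrictor triples: (o1,f1,a3)→signed(a3,f1) ✗  (o1,f3,a3)→signed(a3,f3) ✗  (o1,f4,a1)→signed(a1,f4) ✓  (o1,f4,a3)→signed(a3,f4) ✗  (o3,f3,a3)→signed(a3,f3) ✗  (o5,f1,a2)→signed(a2,f1) ✗  (o5,f2,a2)→signed(a2,f2) ✗  (o5,f2,a3)→signed(a3,f2) ✓  (o5,f4,a1)→signed(a1,f4) ✓
Counterexamples (restrictor triples failing the scope): 6.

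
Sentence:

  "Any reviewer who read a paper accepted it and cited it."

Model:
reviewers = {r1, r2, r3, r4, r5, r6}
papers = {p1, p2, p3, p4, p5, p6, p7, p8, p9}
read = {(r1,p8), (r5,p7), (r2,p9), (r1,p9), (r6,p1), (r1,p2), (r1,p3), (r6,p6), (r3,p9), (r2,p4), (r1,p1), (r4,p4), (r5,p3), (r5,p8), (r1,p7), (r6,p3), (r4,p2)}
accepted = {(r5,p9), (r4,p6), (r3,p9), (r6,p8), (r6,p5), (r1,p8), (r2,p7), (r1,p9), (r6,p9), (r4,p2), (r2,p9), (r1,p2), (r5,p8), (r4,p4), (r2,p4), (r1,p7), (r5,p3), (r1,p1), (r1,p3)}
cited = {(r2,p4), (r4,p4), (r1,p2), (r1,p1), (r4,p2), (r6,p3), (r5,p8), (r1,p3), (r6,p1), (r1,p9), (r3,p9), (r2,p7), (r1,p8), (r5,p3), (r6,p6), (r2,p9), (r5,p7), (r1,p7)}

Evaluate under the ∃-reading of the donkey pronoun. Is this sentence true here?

"it" takes "a paper" as antecedent — a donkey pronoun bound across the clause boundary.
Weak reading: every reviewer r with some read-paper has at least one read-paper p such that accepted(r,p) ∧ cited(r,p).
Per reviewer: r1:✓  r2:✓  r3:✓  r4:✓  r5:✓  r6:✗
r6 has no witness among its read-papers.

False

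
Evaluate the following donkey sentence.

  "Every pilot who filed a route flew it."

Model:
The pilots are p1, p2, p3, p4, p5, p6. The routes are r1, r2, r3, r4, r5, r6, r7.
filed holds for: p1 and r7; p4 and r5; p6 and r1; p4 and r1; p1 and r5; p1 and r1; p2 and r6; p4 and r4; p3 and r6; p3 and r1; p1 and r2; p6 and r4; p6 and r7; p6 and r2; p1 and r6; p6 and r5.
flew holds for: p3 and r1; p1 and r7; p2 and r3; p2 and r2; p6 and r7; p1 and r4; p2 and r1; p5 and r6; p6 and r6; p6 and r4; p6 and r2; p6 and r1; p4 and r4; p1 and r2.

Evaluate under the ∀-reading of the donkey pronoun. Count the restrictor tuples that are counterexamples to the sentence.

"it" takes "a route" as antecedent — a donkey pronoun bound across the clause boundary.
Strong reading: for every (p,r) with filed(p,r), flew(p,r).
Restrictor pairs: (p1,r1) ✗  (p1,r2) ✓  (p1,r5) ✗  (p1,r6) ✗  (p1,r7) ✓  (p2,r6) ✗  (p3,r1) ✓  (p3,r6) ✗  (p4,r1) ✗  (p4,r4) ✓  (p4,r5) ✗  (p6,r1) ✓  (p6,r2) ✓  (p6,r4) ✓  (p6,r5) ✗  (p6,r7) ✓
Counterexamples (restrictor pairs failing the scope): 8.

8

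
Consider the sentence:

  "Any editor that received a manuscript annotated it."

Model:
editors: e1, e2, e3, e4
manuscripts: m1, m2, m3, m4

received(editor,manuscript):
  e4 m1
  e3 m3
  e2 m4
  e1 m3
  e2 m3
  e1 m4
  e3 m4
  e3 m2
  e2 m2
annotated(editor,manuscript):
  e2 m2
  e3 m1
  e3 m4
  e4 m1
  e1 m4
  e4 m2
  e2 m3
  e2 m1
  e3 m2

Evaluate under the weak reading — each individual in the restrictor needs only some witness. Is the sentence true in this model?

True

"it" takes "a manuscript" as antecedent — a donkey pronoun bound across the clause boundary.
Weak reading: every editor e with some received-manuscript has at least one received-manuscript m such that annotated(e,m).
Per editor: e1:✓  e2:✓  e3:✓  e4:✓
Every editor in the restrictor has a witness.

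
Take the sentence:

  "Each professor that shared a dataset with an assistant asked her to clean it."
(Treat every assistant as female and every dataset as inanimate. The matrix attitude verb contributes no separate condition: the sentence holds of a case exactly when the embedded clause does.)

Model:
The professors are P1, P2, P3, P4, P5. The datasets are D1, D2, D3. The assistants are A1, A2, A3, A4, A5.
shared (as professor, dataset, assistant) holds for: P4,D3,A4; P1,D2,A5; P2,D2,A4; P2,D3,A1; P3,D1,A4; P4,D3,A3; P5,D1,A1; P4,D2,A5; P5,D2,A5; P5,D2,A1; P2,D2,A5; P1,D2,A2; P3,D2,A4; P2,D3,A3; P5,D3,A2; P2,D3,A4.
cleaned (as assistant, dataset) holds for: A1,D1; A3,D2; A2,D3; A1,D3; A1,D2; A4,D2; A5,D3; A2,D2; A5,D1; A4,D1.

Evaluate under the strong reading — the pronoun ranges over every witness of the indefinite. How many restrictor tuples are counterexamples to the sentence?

"her" takes "an assistant" as antecedent and "it" takes "a dataset"; both are donkey pronouns co-varying with the restrictor.
Strong reading: for every (p,d,a) with shared(p,d,a), cleaned(a,d).
Restrictor triples: (P1,D2,A2)→cleaned(A2,D2) ✓  (P1,D2,A5)→cleaned(A5,D2) ✗  (P2,D2,A4)→cleaned(A4,D2) ✓  (P2,D2,A5)→cleaned(A5,D2) ✗  (P2,D3,A1)→cleaned(A1,D3) ✓  (P2,D3,A3)→cleaned(A3,D3) ✗  (P2,D3,A4)→cleaned(A4,D3) ✗  (P3,D1,A4)→cleaned(A4,D1) ✓  (P3,D2,A4)→cleaned(A4,D2) ✓  (P4,D2,A5)→cleaned(A5,D2) ✗  (P4,D3,A3)→cleaned(A3,D3) ✗  (P4,D3,A4)→cleaned(A4,D3) ✗  (P5,D1,A1)→cleaned(A1,D1) ✓  (P5,D2,A1)→cleaned(A1,D2) ✓  (P5,D2,A5)→cleaned(A5,D2) ✗  (P5,D3,A2)→cleaned(A2,D3) ✓
Counterexamples (restrictor triples failing the scope): 8.

8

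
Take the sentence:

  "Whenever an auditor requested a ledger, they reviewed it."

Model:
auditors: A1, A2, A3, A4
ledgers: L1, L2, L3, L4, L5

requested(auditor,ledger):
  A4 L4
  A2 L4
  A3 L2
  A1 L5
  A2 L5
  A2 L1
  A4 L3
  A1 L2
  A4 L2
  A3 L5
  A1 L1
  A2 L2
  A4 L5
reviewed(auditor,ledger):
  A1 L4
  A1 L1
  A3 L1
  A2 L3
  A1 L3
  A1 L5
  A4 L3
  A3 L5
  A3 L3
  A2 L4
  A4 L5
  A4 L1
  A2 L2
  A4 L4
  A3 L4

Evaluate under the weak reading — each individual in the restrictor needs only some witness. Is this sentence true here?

True

"it" takes "a ledger" as antecedent — a donkey pronoun bound across the clause boundary.
Weak reading: every auditor a with some requested-ledger has at least one requested-ledger l such that reviewed(a,l).
Per auditor: A1:✓  A2:✓  A3:✓  A4:✓
Every auditor in the restrictor has a witness.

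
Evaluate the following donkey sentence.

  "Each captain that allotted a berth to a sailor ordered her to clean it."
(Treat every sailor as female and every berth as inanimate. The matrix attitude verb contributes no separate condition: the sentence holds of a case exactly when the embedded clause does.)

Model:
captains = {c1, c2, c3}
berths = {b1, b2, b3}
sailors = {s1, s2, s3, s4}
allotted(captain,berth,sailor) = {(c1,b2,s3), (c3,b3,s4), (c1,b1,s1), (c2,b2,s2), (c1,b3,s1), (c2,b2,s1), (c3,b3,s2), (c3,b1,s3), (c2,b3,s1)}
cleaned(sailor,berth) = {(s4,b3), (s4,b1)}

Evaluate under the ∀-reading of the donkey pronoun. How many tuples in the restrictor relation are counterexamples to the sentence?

"her" takes "a sailor" as antecedent and "it" takes "a berth"; both are donkey pronouns co-varying with the restrictor.
Strong reading: for every (c,b,s) with allotted(c,b,s), cleaned(s,b).
Restrictor triples: (c1,b1,s1)→cleaned(s1,b1) ✗  (c1,b2,s3)→cleaned(s3,b2) ✗  (c1,b3,s1)→cleaned(s1,b3) ✗  (c2,b2,s1)→cleaned(s1,b2) ✗  (c2,b2,s2)→cleaned(s2,b2) ✗  (c2,b3,s1)→cleaned(s1,b3) ✗  (c3,b1,s3)→cleaned(s3,b1) ✗  (c3,b3,s2)→cleaned(s2,b3) ✗  (c3,b3,s4)→cleaned(s4,b3) ✓
Counterexamples (restrictor triples failing the scope): 8.

8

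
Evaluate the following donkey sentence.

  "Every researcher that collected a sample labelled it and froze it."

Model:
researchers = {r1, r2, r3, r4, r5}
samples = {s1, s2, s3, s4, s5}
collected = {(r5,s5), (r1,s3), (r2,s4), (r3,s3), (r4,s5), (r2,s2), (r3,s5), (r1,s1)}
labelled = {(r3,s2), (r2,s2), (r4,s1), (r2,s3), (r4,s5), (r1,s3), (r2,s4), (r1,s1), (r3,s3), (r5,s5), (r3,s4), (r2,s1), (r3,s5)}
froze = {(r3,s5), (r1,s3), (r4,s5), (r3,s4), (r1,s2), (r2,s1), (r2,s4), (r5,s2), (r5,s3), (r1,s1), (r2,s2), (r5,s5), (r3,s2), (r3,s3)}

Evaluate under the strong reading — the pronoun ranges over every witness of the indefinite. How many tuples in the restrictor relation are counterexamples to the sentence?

"it" takes "a sample" as antecedent — a donkey pronoun bound across the clause boundary.
Strong reading: for every (r,s) with collected(r,s), labelled(r,s) ∧ froze(r,s).
Restrictor pairs: (r1,s1) ✓  (r1,s3) ✓  (r2,s2) ✓  (r2,s4) ✓  (r3,s3) ✓  (r3,s5) ✓  (r4,s5) ✓  (r5,s5) ✓
Counterexamples (restrictor pairs failing the scope): 0.

0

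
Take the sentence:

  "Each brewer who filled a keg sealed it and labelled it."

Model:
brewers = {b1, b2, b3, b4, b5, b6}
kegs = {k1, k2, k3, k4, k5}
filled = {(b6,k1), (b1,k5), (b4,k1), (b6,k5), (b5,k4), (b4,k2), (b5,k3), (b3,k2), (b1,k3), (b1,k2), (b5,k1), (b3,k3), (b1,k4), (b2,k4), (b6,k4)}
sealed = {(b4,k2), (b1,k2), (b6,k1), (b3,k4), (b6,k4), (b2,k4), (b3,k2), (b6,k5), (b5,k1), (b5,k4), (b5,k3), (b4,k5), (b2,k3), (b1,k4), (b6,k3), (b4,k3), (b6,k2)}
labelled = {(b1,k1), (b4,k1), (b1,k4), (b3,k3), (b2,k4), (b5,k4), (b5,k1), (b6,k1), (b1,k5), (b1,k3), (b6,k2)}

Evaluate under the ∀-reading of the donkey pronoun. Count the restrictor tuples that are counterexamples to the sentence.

"it" takes "a keg" as antecedent — a donkey pronoun bound across the clause boundary.
Strong reading: for every (b,k) with filled(b,k), sealed(b,k) ∧ labelled(b,k).
Restrictor pairs: (b1,k2) ✗  (b1,k3) ✗  (b1,k4) ✓  (b1,k5) ✗  (b2,k4) ✓  (b3,k2) ✗  (b3,k3) ✗  (b4,k1) ✗  (b4,k2) ✗  (b5,k1) ✓  (b5,k3) ✗  (b5,k4) ✓  (b6,k1) ✓  (b6,k4) ✗  (b6,k5) ✗
Counterexamples (restrictor pairs failing the scope): 10.

10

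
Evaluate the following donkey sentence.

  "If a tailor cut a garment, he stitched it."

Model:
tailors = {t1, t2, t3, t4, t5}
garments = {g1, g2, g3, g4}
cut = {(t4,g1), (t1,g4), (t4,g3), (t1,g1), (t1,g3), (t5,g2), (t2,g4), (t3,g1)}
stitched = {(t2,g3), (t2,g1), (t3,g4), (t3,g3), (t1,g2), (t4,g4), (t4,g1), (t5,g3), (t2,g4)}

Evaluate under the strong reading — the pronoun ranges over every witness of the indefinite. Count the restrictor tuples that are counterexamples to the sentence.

6

"it" takes "a garment" as antecedent — a donkey pronoun bound across the clause boundary.
Strong reading: for every (t,g) with cut(t,g), stitched(t,g).
Restrictor pairs: (t1,g1) ✗  (t1,g3) ✗  (t1,g4) ✗  (t2,g4) ✓  (t3,g1) ✗  (t4,g1) ✓  (t4,g3) ✗  (t5,g2) ✗
Counterexamples (restrictor pairs failing the scope): 6.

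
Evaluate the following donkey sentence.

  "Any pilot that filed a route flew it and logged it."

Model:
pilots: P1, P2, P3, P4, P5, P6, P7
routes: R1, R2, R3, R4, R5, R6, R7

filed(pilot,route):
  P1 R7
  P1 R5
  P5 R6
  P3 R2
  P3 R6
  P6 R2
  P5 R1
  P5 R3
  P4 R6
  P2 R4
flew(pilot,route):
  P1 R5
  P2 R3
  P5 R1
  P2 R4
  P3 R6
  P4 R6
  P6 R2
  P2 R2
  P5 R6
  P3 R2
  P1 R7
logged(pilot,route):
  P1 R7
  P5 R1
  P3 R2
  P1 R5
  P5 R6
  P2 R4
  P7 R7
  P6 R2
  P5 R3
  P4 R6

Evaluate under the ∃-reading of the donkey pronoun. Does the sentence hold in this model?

True

"it" takes "a route" as antecedent — a donkey pronoun bound across the clause boundary.
Weak reading: every pilot p with some filed-route has at least one filed-route r such that flew(p,r) ∧ logged(p,r).
Per pilot: P1:✓  P2:✓  P3:✓  P4:✓  P5:✓  P6:✓
Every pilot in the restrictor has a witness.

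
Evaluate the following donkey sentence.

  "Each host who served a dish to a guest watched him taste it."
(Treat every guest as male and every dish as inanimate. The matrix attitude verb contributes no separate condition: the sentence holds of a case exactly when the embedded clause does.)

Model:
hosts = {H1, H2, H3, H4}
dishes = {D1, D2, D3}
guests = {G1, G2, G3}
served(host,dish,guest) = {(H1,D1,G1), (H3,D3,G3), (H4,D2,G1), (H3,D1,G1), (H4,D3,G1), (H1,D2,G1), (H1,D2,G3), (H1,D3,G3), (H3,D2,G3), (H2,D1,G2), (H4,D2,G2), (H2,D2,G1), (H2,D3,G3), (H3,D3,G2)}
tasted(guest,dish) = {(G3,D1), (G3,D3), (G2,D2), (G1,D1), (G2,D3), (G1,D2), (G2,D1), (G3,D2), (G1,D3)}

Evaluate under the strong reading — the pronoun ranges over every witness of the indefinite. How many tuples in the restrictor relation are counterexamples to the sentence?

"him" takes "a guest" as antecedent and "it" takes "a dish"; both are donkey pronouns co-varying with the restrictor.
Strong reading: for every (h,d,g) with served(h,d,g), tasted(g,d).
Restrictor triples: (H1,D1,G1)→tasted(G1,D1) ✓  (H1,D2,G1)→tasted(G1,D2) ✓  (H1,D2,G3)→tasted(G3,D2) ✓  (H1,D3,G3)→tasted(G3,D3) ✓  (H2,D1,G2)→tasted(G2,D1) ✓  (H2,D2,G1)→tasted(G1,D2) ✓  (H2,D3,G3)→tasted(G3,D3) ✓  (H3,D1,G1)→tasted(G1,D1) ✓  (H3,D2,G3)→tasted(G3,D2) ✓  (H3,D3,G2)→tasted(G2,D3) ✓  (H3,D3,G3)→tasted(G3,D3) ✓  (H4,D2,G1)→tasted(G1,D2) ✓  (H4,D2,G2)→tasted(G2,D2) ✓  (H4,D3,G1)→tasted(G1,D3) ✓
Counterexamples (restrictor triples failing the scope): 0.

0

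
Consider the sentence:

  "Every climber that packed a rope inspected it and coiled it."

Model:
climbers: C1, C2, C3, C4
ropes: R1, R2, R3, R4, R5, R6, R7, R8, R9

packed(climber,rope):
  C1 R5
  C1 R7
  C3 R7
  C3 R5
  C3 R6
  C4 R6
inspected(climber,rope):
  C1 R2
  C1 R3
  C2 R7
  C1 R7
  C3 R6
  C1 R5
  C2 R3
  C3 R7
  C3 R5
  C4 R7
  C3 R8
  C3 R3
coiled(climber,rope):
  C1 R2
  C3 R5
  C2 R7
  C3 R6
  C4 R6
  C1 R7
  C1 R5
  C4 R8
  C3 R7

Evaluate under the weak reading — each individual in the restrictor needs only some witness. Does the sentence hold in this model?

False

"it" takes "a rope" as antecedent — a donkey pronoun bound across the clause boundary.
Weak reading: every climber c with some packed-rope has at least one packed-rope r such that inspected(c,r) ∧ coiled(c,r).
Per climber: C1:✓  C3:✓  C4:✗
C4 has no witness among its packed-ropes.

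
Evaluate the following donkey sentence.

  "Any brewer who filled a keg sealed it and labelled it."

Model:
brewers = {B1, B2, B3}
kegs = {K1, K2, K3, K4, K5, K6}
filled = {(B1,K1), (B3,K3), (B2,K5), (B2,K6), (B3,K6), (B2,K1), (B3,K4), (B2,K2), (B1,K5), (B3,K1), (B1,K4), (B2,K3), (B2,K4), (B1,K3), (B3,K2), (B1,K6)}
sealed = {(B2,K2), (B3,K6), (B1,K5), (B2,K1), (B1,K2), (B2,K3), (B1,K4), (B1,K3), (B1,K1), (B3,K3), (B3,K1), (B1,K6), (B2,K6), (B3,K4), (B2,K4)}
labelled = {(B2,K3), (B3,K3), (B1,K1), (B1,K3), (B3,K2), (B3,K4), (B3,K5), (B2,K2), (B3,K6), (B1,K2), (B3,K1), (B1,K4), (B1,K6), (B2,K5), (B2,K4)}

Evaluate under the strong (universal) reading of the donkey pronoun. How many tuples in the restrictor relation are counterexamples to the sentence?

"it" takes "a keg" as antecedent — a donkey pronoun bound across the clause boundary.
Strong reading: for every (b,k) with filled(b,k), sealed(b,k) ∧ labelled(b,k).
Restrictor pairs: (B1,K1) ✓  (B1,K3) ✓  (B1,K4) ✓  (B1,K5) ✗  (B1,K6) ✓  (B2,K1) ✗  (B2,K2) ✓  (B2,K3) ✓  (B2,K4) ✓  (B2,K5) ✗  (B2,K6) ✗  (B3,K1) ✓  (B3,K2) ✗  (B3,K3) ✓  (B3,K4) ✓  (B3,K6) ✓
Counterexamples (restrictor pairs failing the scope): 5.

5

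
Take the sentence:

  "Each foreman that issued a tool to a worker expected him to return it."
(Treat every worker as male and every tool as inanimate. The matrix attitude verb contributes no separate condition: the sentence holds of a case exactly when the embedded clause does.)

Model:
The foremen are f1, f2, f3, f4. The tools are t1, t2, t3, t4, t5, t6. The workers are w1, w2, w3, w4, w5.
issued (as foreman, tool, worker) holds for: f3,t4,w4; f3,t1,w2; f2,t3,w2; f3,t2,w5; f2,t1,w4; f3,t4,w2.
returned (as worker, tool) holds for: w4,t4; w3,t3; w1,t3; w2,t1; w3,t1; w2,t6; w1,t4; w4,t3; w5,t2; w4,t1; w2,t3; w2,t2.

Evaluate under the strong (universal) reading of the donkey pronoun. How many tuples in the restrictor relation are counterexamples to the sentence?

"him" takes "a worker" as antecedent and "it" takes "a tool"; both are donkey pronouns co-varying with the restrictor.
Strong reading: for every (f,t,w) with issued(f,t,w), returned(w,t).
Restrictor triples: (f2,t1,w4)→returned(w4,t1) ✓  (f2,t3,w2)→returned(w2,t3) ✓  (f3,t1,w2)→returned(w2,t1) ✓  (f3,t2,w5)→returned(w5,t2) ✓  (f3,t4,w2)→returned(w2,t4) ✗  (f3,t4,w4)→returned(w4,t4) ✓
Counterexamples (restrictor triples failing the scope): 1.

1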